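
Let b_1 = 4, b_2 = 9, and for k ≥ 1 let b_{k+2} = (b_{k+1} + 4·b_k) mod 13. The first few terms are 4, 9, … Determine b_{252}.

11

Listing terms: b_1 = 4, b_2 = 9, b_3 = 12, b_4 = 9, b_5 = 5, b_6 = 2, b_7 = 9, b_8 = 4, b_9 = 1, b_{10} = 4, b_{11} = 8, b_{12} = 11, b_{13} = 4, b_{14} = 9.
Since (b_{13}, b_{14}) = (b_1, b_2) = (4, 9) (two consecutive terms determine the rest), the sequence is periodic with period 12.
(252 - 1) mod 12 = 11, so b_{252} = b_{12} = 11.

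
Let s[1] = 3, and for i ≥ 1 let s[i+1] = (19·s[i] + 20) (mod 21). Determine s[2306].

14

We have s[1] = 3,  s[2] = 14,  s[3] = 13,  s[4] = 15,  s[5] = 11,  s[6] = 19,  s[7] = 3.
Since s[7] = s[1] = 3, the sequence is periodic with period 6.
So s[2306] = s[1 + ((2306-1) mod 6)] = s[2] = 14.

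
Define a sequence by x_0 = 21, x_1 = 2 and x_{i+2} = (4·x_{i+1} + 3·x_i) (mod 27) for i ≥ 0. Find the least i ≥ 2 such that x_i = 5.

7

Listing terms: x_0 = 21, x_1 = 2, x_2 = 17, x_3 = 20, x_4 = 23, x_5 = 17, x_6 = 2, x_7 = 5, x_8 = 26, x_9 = 11, x_{10} = 14, x_{11} = 8, x_{12} = 20, x_{13} = 23.
Since (x_{12}, x_{13}) = (x_3, x_4) = (20, 23) (two consecutive terms determine the rest), the sequence is eventually periodic: after a pre-period of length 3 it cycles with period 9.
The value 5 first appears (with i ≥ 2) at x_7.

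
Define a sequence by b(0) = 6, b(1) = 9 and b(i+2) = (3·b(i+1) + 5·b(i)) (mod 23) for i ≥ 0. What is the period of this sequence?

22

Listing terms: b(0) = 6; b(1) = 9; b(2) = 11; b(3) = 9; b(4) = 13; b(5) = 15; b(6) = 18; b(7) = 14; b(8) = 17; b(9) = 6; b(10) = 11; b(11) = 17; b(12) = 14; b(13) = 12; b(14) = 14; b(15) = 10; b(16) = 8; b(17) = 5; b(18) = 9; b(19) = 6; b(20) = 17; b(21) = 12; b(22) = 6; b(23) = 9.
The sequence repeats with period 22.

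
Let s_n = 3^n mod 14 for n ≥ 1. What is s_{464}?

9

We have s_1 = 3; s_2 = 9; s_3 = 13; s_4 = 11; s_5 = 5; s_6 = 1; s_7 = 3.
The sequence repeats with period 6.
(464 - 1) mod 6 = 1, so s_{464} = s_2 = 9.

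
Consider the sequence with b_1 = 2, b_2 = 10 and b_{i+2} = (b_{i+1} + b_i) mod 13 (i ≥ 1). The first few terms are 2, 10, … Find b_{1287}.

7

b_1 = 2, b_2 = 10, b_3 = 12, b_4 = 9, b_5 = 8, b_6 = 4, b_7 = 12, b_8 = 3, b_9 = 2, b_{10} = 5, b_{11} = 7, b_{12} = 12, b_{13} = 6, b_{14} = 5, b_{15} = 11, b_{16} = 3, b_{17} = 1, b_{18} = 4, b_{19} = 5, b_{20} = 9, b_{21} = 1, b_{22} = 10, b_{23} = 11, b_{24} = 8, b_{25} = 6, b_{26} = 1, b_{27} = 7, b_{28} = 8, b_{29} = 2, b_{30} = 10.
Since (b_{29}, b_{30}) = (b_1, b_2) = (2, 10) (two consecutive terms determine the rest), the sequence is periodic with period 28.
(1287 - 1) mod 28 = 26, so b_{1287} = b_{27} = 7.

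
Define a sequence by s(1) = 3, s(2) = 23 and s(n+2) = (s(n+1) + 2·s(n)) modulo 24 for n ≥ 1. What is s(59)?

Listing terms: s(1) = 3,  s(2) = 23,  s(3) = 5,  s(4) = 3,  s(5) = 13,  s(6) = 19,  s(7) = 21,  s(8) = 11,  s(9) = 5,  s(10) = 3.
Since (s(9), s(10)) = (s(3), s(4)) = (5, 3) (two consecutive terms determine the rest), the sequence is eventually periodic: after a pre-period of length 2 it cycles with period 6.
For n ≥ 3, s(n) depends only on (n - 3) mod 6. (59 - 3) mod 6 = 2, so s(59) = s(5) = 13.

13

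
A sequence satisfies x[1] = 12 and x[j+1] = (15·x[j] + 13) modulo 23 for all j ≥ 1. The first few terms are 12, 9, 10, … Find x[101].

22

x[1] = 12, x[2] = 9, x[3] = 10, x[4] = 2, x[5] = 20, x[6] = 14, x[7] = 16, x[8] = 0, x[9] = 13, x[10] = 1, x[11] = 5, x[12] = 19, x[13] = 22, x[14] = 21, x[15] = 6, x[16] = 11, x[17] = 17, x[18] = 15, x[19] = 8, x[20] = 18, x[21] = 7, x[22] = 3, x[23] = 12.
The sequence repeats with period 22.
(101 - 1) mod 22 = 12, so x[101] = x[13] = 22.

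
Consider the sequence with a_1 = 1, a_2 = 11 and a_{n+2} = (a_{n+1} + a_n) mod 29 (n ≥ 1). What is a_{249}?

a_1 = 1; a_2 = 11; a_3 = 12; a_4 = 23; a_5 = 6; a_6 = 0; a_7 = 6; a_8 = 6; a_9 = 12; a_{10} = 18; a_{11} = 1; a_{12} = 19; a_{13} = 20; a_{14} = 10; a_{15} = 1; a_{16} = 11.
The sequence repeats with period 14.
(249 - 1) mod 14 = 10, so a_{249} = a_{11} = 1.

1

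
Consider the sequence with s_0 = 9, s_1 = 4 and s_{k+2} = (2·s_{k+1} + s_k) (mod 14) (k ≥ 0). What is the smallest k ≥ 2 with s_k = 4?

7

s_0 = 9, s_1 = 4, s_2 = 3, s_3 = 10, s_4 = 9, s_5 = 0, s_6 = 9, s_7 = 4.
Since (s_6, s_7) = (s_0, s_1) = (9, 4) (two consecutive terms determine the rest), the sequence is periodic with period 6.
The value 4 next appears (with k ≥ 2) at s_7.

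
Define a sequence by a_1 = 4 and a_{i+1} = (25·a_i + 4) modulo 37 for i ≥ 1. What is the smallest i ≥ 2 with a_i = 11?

5

Computing terms: a_1 = 4; a_2 = 30; a_3 = 14; a_4 = 21; a_5 = 11; a_6 = 20; a_7 = 23; a_8 = 24; a_9 = 12; a_{10} = 8; a_{11} = 19; a_{12} = 35; a_{13} = 28; a_{14} = 1; a_{15} = 29; a_{16} = 26; a_{17} = 25; a_{18} = 0; a_{19} = 4.
The sequence repeats with period 18.
The value 11 first appears (with i ≥ 2) at a_5.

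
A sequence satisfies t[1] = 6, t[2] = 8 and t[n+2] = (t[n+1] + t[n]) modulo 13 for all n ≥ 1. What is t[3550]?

4

Computing terms: t[1] = 6, t[2] = 8, t[3] = 1, t[4] = 9, t[5] = 10, t[6] = 6, t[7] = 3, t[8] = 9, t[9] = 12, t[10] = 8, t[11] = 7, t[12] = 2, t[13] = 9, t[14] = 11, t[15] = 7, t[16] = 5, t[17] = 12, t[18] = 4, t[19] = 3, t[20] = 7, t[21] = 10, t[22] = 4, t[23] = 1, t[24] = 5, t[25] = 6, t[26] = 11, t[27] = 4, t[28] = 2, t[29] = 6, t[30] = 8.
Since (t[29], t[30]) = (t[1], t[2]) = (6, 8) (two consecutive terms determine the rest), the sequence is periodic with period 28.
So t[3550] = t[1 + ((3550-1) mod 28)] = t[22] = 4.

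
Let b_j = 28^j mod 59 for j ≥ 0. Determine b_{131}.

21

We have b_0 = 1, b_1 = 28, b_2 = 17, b_3 = 4, b_4 = 53, b_5 = 9, b_6 = 16, b_7 = 35, b_8 = 36, b_9 = 5, b_{10} = 22, b_{11} = 26, b_{12} = 20, b_{13} = 29, b_{14} = 45, b_{15} = 21, b_{16} = 57, b_{17} = 3, b_{18} = 25, b_{19} = 51, b_{20} = 12, b_{21} = 41, b_{22} = 27, b_{23} = 48, b_{24} = 46, b_{25} = 49, b_{26} = 15, b_{27} = 7, b_{28} = 19, b_{29} = 1.
The sequence repeats with period 29.
(131 - 0) mod 29 = 15, so b_{131} = b_{15} = 21.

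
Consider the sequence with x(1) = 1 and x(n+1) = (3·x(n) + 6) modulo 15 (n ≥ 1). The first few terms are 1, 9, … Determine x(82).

x(1) = 1, x(2) = 9, x(3) = 3, x(4) = 0, x(5) = 6, x(6) = 9.
Since x(6) = x(2) = 9, the sequence is eventually periodic: after a pre-period of length 1 it cycles with period 4.
For n ≥ 2, x(n) depends only on (n - 2) mod 4. (82 - 2) mod 4 = 0, so x(82) = x(2) = 9.

9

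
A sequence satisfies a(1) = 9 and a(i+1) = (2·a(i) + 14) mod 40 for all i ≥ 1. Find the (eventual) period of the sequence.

Listing terms: a(1) = 9; a(2) = 32; a(3) = 38; a(4) = 10; a(5) = 34; a(6) = 2; a(7) = 18; a(8) = 10.
Since a(8) = a(4) = 10, the sequence is eventually periodic: after a pre-period of length 3 it cycles with period 4.

4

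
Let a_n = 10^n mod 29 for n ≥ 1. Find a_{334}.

We have a_1 = 10,  a_2 = 13,  a_3 = 14,  a_4 = 24,  a_5 = 8,  a_6 = 22,  a_7 = 17,  a_8 = 25,  a_9 = 18,  a_{10} = 6,  a_{11} = 2,  a_{12} = 20,  a_{13} = 26,  a_{14} = 28,  a_{15} = 19,  a_{16} = 16,  a_{17} = 15,  a_{18} = 5,  a_{19} = 21,  a_{20} = 7,  a_{21} = 12,  a_{22} = 4,  a_{23} = 11,  a_{24} = 23,  a_{25} = 27,  a_{26} = 9,  a_{27} = 3,  a_{28} = 1,  a_{29} = 10.
The sequence repeats with period 28.
(334 - 1) mod 28 = 25, so a_{334} = a_{26} = 9.

9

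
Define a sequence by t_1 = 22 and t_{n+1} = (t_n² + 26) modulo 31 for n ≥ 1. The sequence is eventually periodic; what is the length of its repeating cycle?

4

We have t_1 = 22, t_2 = 14, t_3 = 5, t_4 = 20, t_5 = 23, t_6 = 28, t_7 = 4, t_8 = 11, t_9 = 23.
Since t_9 = t_5 = 23, the sequence is eventually periodic: after a pre-period of length 4 it cycles with period 4.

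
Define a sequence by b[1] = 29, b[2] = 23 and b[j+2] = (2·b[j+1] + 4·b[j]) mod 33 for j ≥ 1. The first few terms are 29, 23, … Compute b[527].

21

Computing terms: b[1] = 29, b[2] = 23, b[3] = 30, b[4] = 20, b[5] = 28, b[6] = 4, b[7] = 21, b[8] = 25, b[9] = 2, b[10] = 5, b[11] = 18, b[12] = 23, b[13] = 19, b[14] = 31, b[15] = 6, b[16] = 4, b[17] = 32, b[18] = 14, b[19] = 24, b[20] = 5, b[21] = 7, b[22] = 1, b[23] = 30, b[24] = 31, b[25] = 17, b[26] = 26, b[27] = 21, b[28] = 14, b[29] = 13, b[30] = 16, b[31] = 18, b[32] = 1, b[33] = 8, b[34] = 20, b[35] = 6, b[36] = 26, b[37] = 10, b[38] = 25, b[39] = 24, b[40] = 16, b[41] = 29, b[42] = 23.
The sequence repeats with period 40.
(527 - 1) mod 40 = 6, so b[527] = b[7] = 21.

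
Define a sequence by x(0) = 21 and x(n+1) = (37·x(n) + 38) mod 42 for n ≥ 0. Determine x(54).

x(0) = 21, x(1) = 17, x(2) = 37, x(3) = 21.
Since x(3) = x(0) = 21, the sequence is periodic with period 3.
So x(54) = x(0 + ((54-0) mod 3)) = x(0) = 21.

21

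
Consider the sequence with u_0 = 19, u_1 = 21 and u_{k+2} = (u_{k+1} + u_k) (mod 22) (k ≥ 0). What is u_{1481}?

We have u_0 = 19,  u_1 = 21,  u_2 = 18,  u_3 = 17,  u_4 = 13,  u_5 = 8,  u_6 = 21,  u_7 = 7,  u_8 = 6,  u_9 = 13,  u_{10} = 19,  u_{11} = 10,  u_{12} = 7,  u_{13} = 17,  u_{14} = 2,  u_{15} = 19,  u_{16} = 21.
The sequence repeats with period 15.
So u_{1481} = u_{0 + ((1481-0) mod 15)} = u_{11} = 10.

10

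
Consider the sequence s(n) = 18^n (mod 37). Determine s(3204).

Computing terms: s(1) = 18; s(2) = 28; s(3) = 23; s(4) = 7; s(5) = 15; s(6) = 11; s(7) = 13; s(8) = 12; s(9) = 31; s(10) = 3; s(11) = 17; s(12) = 10; s(13) = 32; s(14) = 21; s(15) = 8; s(16) = 33; s(17) = 2; s(18) = 36; s(19) = 19; s(20) = 9; s(21) = 14; s(22) = 30; s(23) = 22; s(24) = 26; s(25) = 24; s(26) = 25; s(27) = 6; s(28) = 34; s(29) = 20; s(30) = 27; s(31) = 5; s(32) = 16; s(33) = 29; s(34) = 4; s(35) = 35; s(36) = 1; s(37) = 18.
The sequence repeats with period 36.
(3204 - 1) mod 36 = 35, so s(3204) = s(36) = 1.

1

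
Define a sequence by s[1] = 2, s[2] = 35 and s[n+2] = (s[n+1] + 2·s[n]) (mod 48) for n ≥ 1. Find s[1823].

s[1] = 2,  s[2] = 35,  s[3] = 39,  s[4] = 13,  s[5] = 43,  s[6] = 21,  s[7] = 11,  s[8] = 5,  s[9] = 27,  s[10] = 37,  s[11] = 43,  s[12] = 21.
Since (s[11], s[12]) = (s[5], s[6]) = (43, 21) (two consecutive terms determine the rest), the sequence is eventually periodic: after a pre-period of length 4 it cycles with period 6.
For n ≥ 5, s[n] depends only on (n - 5) mod 6. (1823 - 5) mod 6 = 0, so s[1823] = s[5] = 43.

43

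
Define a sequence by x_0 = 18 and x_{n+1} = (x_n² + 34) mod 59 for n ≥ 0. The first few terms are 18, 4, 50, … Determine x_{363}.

Computing terms: x_0 = 18,  x_1 = 4,  x_2 = 50,  x_3 = 56,  x_4 = 43,  x_5 = 54,  x_6 = 0,  x_7 = 34,  x_8 = 10,  x_9 = 16,  x_{10} = 54.
Since x_{10} = x_5 = 54, the sequence is eventually periodic: after a pre-period of length 5 it cycles with period 5.
For n ≥ 5, x_n depends only on (n - 5) mod 5. (363 - 5) mod 5 = 3, so x_{363} = x_8 = 10.

10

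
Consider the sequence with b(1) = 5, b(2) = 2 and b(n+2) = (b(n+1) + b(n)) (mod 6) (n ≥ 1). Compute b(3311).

Listing terms: b(1) = 5,  b(2) = 2,  b(3) = 1,  b(4) = 3,  b(5) = 4,  b(6) = 1,  b(7) = 5,  b(8) = 0,  b(9) = 5,  b(10) = 5,  b(11) = 4,  b(12) = 3,  b(13) = 1,  b(14) = 4,  b(15) = 5,  b(16) = 3,  b(17) = 2,  b(18) = 5,  b(19) = 1,  b(20) = 0,  b(21) = 1,  b(22) = 1,  b(23) = 2,  b(24) = 3,  b(25) = 5,  b(26) = 2.
Since (b(25), b(26)) = (b(1), b(2)) = (5, 2) (two consecutive terms determine the rest), the sequence is periodic with period 24.
So b(3311) = b(1 + ((3311-1) mod 24)) = b(23) = 2.

2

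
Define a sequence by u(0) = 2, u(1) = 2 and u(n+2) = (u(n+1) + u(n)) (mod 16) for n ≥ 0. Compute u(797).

u(0) = 2, u(1) = 2, u(2) = 4, u(3) = 6, u(4) = 10, u(5) = 0, u(6) = 10, u(7) = 10, u(8) = 4, u(9) = 14, u(10) = 2, u(11) = 0, u(12) = 2, u(13) = 2.
Since (u(12), u(13)) = (u(0), u(1)) = (2, 2) (two consecutive terms determine the rest), the sequence is periodic with period 12.
(797 - 0) mod 12 = 5, so u(797) = u(5) = 0.

0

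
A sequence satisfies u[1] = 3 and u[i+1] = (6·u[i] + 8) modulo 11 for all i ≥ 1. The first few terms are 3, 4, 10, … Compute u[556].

7

u[1] = 3,  u[2] = 4,  u[3] = 10,  u[4] = 2,  u[5] = 9,  u[6] = 7,  u[7] = 6,  u[8] = 0,  u[9] = 8,  u[10] = 1,  u[11] = 3.
The sequence repeats with period 10.
(556 - 1) mod 10 = 5, so u[556] = u[6] = 7.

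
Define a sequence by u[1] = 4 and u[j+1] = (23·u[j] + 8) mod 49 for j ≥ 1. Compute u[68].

44

Computing terms: u[1] = 4; u[2] = 2; u[3] = 5; u[4] = 25; u[5] = 44; u[6] = 40; u[7] = 46; u[8] = 37; u[9] = 26; u[10] = 18; u[11] = 30; u[12] = 12; u[13] = 39; u[14] = 23; u[15] = 47; u[16] = 11; u[17] = 16; u[18] = 33; u[19] = 32; u[20] = 9; u[21] = 19; u[22] = 4.
The sequence repeats with period 21.
(68 - 1) mod 21 = 4, so u[68] = u[5] = 44.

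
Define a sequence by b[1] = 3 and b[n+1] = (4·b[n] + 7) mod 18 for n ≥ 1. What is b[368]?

7

Computing terms: b[1] = 3, b[2] = 1, b[3] = 11, b[4] = 15, b[5] = 13, b[6] = 5, b[7] = 9, b[8] = 7, b[9] = 17, b[10] = 3.
Since b[10] = b[1] = 3, the sequence is periodic with period 9.
So b[368] = b[1 + ((368-1) mod 9)] = b[8] = 7.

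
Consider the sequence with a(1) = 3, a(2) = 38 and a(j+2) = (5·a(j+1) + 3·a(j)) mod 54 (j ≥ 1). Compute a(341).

Listing terms: a(1) = 3,  a(2) = 38,  a(3) = 37,  a(4) = 29,  a(5) = 40,  a(6) = 17,  a(7) = 43,  a(8) = 50,  a(9) = 1,  a(10) = 47,  a(11) = 22,  a(12) = 35,  a(13) = 25,  a(14) = 14,  a(15) = 37,  a(16) = 11,  a(17) = 4,  a(18) = 53,  a(19) = 7,  a(20) = 32,  a(21) = 19,  a(22) = 29,  a(23) = 40.
Since (a(22), a(23)) = (a(4), a(5)) = (29, 40) (two consecutive terms determine the rest), the sequence is eventually periodic: after a pre-period of length 3 it cycles with period 18.
For j ≥ 4, a(j) depends only on (j - 4) mod 18. (341 - 4) mod 18 = 13, so a(341) = a(17) = 4.

4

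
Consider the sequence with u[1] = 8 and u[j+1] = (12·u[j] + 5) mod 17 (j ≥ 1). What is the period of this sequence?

16

Listing terms: u[1] = 8,  u[2] = 16,  u[3] = 10,  u[4] = 6,  u[5] = 9,  u[6] = 11,  u[7] = 1,  u[8] = 0,  u[9] = 5,  u[10] = 14,  u[11] = 3,  u[12] = 7,  u[13] = 4,  u[14] = 2,  u[15] = 12,  u[16] = 13,  u[17] = 8.
The sequence repeats with period 16.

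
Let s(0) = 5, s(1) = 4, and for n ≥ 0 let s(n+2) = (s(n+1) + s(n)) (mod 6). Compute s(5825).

s(0) = 5; s(1) = 4; s(2) = 3; s(3) = 1; s(4) = 4; s(5) = 5; s(6) = 3; s(7) = 2; s(8) = 5; s(9) = 1; s(10) = 0; s(11) = 1; s(12) = 1; s(13) = 2; s(14) = 3; s(15) = 5; s(16) = 2; s(17) = 1; s(18) = 3; s(19) = 4; s(20) = 1; s(21) = 5; s(22) = 0; s(23) = 5; s(24) = 5; s(25) = 4.
The sequence repeats with period 24.
So s(5825) = s(0 + ((5825-0) mod 24)) = s(17) = 1.

1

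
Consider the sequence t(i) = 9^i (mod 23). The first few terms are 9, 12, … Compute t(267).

Listing terms: t(1) = 9, t(2) = 12, t(3) = 16, t(4) = 6, t(5) = 8, t(6) = 3, t(7) = 4, t(8) = 13, t(9) = 2, t(10) = 18, t(11) = 1, t(12) = 9.
Since t(12) = t(1) = 9, the sequence is periodic with period 11.
(267 - 1) mod 11 = 2, so t(267) = t(3) = 16.

16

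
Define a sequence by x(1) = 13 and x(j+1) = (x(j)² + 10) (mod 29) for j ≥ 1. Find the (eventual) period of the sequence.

x(1) = 13,  x(2) = 5,  x(3) = 6,  x(4) = 17,  x(5) = 9,  x(6) = 4,  x(7) = 26,  x(8) = 19,  x(9) = 23,  x(10) = 17.
Since x(10) = x(4) = 17, the sequence is eventually periodic: after a pre-period of length 3 it cycles with period 6.

6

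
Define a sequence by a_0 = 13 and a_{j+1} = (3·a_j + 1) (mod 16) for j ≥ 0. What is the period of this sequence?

a_0 = 13, a_1 = 8, a_2 = 9, a_3 = 12, a_4 = 5, a_5 = 0, a_6 = 1, a_7 = 4, a_8 = 13.
The sequence repeats with period 8.

8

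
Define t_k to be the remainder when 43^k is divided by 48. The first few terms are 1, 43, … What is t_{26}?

Computing terms: t_0 = 1,  t_1 = 43,  t_2 = 25,  t_3 = 19,  t_4 = 1.
The sequence repeats with period 4.
(26 - 0) mod 4 = 2, so t_{26} = t_2 = 25.

25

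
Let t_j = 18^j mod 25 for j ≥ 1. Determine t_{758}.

t_1 = 18; t_2 = 24; t_3 = 7; t_4 = 1; t_5 = 18.
Since t_5 = t_1 = 18, the sequence is periodic with period 4.
So t_{758} = t_{1 + ((758-1) mod 4)} = t_2 = 24.

24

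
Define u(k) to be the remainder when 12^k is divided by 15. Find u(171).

We have u(1) = 12, u(2) = 9, u(3) = 3, u(4) = 6, u(5) = 12.
The sequence repeats with period 4.
(171 - 1) mod 4 = 2, so u(171) = u(3) = 3.

3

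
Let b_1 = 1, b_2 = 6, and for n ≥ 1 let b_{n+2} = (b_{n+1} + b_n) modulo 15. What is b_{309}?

14

Listing terms: b_1 = 1, b_2 = 6, b_3 = 7, b_4 = 13, b_5 = 5, b_6 = 3, b_7 = 8, b_8 = 11, b_9 = 4, b_{10} = 0, b_{11} = 4, b_{12} = 4, b_{13} = 8, b_{14} = 12, b_{15} = 5, b_{16} = 2, b_{17} = 7, b_{18} = 9, b_{19} = 1, b_{20} = 10, b_{21} = 11, b_{22} = 6, b_{23} = 2, b_{24} = 8, b_{25} = 10, b_{26} = 3, b_{27} = 13, b_{28} = 1, b_{29} = 14, b_{30} = 0, b_{31} = 14, b_{32} = 14, b_{33} = 13, b_{34} = 12, b_{35} = 10, b_{36} = 7, b_{37} = 2, b_{38} = 9, b_{39} = 11, b_{40} = 5, b_{41} = 1, b_{42} = 6.
The sequence repeats with period 40.
(309 - 1) mod 40 = 28, so b_{309} = b_{29} = 14.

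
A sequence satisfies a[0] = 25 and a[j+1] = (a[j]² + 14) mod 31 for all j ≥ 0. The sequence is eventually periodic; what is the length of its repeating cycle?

6

Listing terms: a[0] = 25; a[1] = 19; a[2] = 3; a[3] = 23; a[4] = 16; a[5] = 22; a[6] = 2; a[7] = 18; a[8] = 28; a[9] = 23.
Since a[9] = a[3] = 23, the sequence is eventually periodic: after a pre-period of length 3 it cycles with period 6.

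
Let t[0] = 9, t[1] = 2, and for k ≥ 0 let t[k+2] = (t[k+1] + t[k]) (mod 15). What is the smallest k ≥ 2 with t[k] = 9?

4

We have t[0] = 9; t[1] = 2; t[2] = 11; t[3] = 13; t[4] = 9; t[5] = 7; t[6] = 1; t[7] = 8; t[8] = 9; t[9] = 2.
The sequence repeats with period 8.
The value 9 first appears (with k ≥ 2) at t[4].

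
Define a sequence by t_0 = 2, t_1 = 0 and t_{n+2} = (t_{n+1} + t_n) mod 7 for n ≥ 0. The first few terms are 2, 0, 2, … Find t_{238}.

Computing terms: t_0 = 2; t_1 = 0; t_2 = 2; t_3 = 2; t_4 = 4; t_5 = 6; t_6 = 3; t_7 = 2; t_8 = 5; t_9 = 0; t_{10} = 5; t_{11} = 5; t_{12} = 3; t_{13} = 1; t_{14} = 4; t_{15} = 5; t_{16} = 2; t_{17} = 0.
Since (t_{16}, t_{17}) = (t_0, t_1) = (2, 0) (two consecutive terms determine the rest), the sequence is periodic with period 16.
So t_{238} = t_{0 + ((238-0) mod 16)} = t_{14} = 4.

4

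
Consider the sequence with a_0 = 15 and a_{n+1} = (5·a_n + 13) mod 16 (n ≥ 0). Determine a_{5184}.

15

Computing terms: a_0 = 15, a_1 = 8, a_2 = 5, a_3 = 6, a_4 = 11, a_5 = 4, a_6 = 1, a_7 = 2, a_8 = 7, a_9 = 0, a_{10} = 13, a_{11} = 14, a_{12} = 3, a_{13} = 12, a_{14} = 9, a_{15} = 10, a_{16} = 15.
Since a_{16} = a_0 = 15, the sequence is periodic with period 16.
So a_{5184} = a_{0 + ((5184-0) mod 16)} = a_0 = 15.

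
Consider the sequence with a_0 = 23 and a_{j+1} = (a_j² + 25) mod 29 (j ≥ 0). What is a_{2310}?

Listing terms: a_0 = 23, a_1 = 3, a_2 = 5, a_3 = 21, a_4 = 2, a_5 = 0, a_6 = 25, a_7 = 12, a_8 = 24, a_9 = 21.
Since a_9 = a_3 = 21, the sequence is eventually periodic: after a pre-period of length 3 it cycles with period 6.
For j ≥ 3, a_j depends only on (j - 3) mod 6. (2310 - 3) mod 6 = 3, so a_{2310} = a_6 = 25.

25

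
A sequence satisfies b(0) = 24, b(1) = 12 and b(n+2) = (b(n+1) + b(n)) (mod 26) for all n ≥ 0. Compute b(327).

We have b(0) = 24, b(1) = 12, b(2) = 10, b(3) = 22, b(4) = 6, b(5) = 2, b(6) = 8, b(7) = 10, b(8) = 18, b(9) = 2, b(10) = 20, b(11) = 22, b(12) = 16, b(13) = 12, b(14) = 2, b(15) = 14, b(16) = 16, b(17) = 4, b(18) = 20, b(19) = 24, b(20) = 18, b(21) = 16, b(22) = 8, b(23) = 24, b(24) = 6, b(25) = 4, b(26) = 10, b(27) = 14, b(28) = 24, b(29) = 12.
Since (b(28), b(29)) = (b(0), b(1)) = (24, 12) (two consecutive terms determine the rest), the sequence is periodic with period 28.
So b(327) = b(0 + ((327-0) mod 28)) = b(19) = 24.

24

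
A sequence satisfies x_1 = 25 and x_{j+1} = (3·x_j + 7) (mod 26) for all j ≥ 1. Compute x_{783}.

19

Listing terms: x_1 = 25, x_2 = 4, x_3 = 19, x_4 = 12, x_5 = 17, x_6 = 6, x_7 = 25.
Since x_7 = x_1 = 25, the sequence is periodic with period 6.
So x_{783} = x_{1 + ((783-1) mod 6)} = x_3 = 19.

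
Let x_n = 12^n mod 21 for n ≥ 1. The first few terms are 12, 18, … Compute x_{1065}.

6

x_1 = 12,  x_2 = 18,  x_3 = 6,  x_4 = 9,  x_5 = 3,  x_6 = 15,  x_7 = 12.
The sequence repeats with period 6.
(1065 - 1) mod 6 = 2, so x_{1065} = x_3 = 6.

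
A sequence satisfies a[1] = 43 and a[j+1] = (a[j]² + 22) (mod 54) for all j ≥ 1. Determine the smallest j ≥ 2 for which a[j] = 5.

3

Computing terms: a[1] = 43, a[2] = 35, a[3] = 5, a[4] = 47, a[5] = 17, a[6] = 41, a[7] = 29, a[8] = 53, a[9] = 23, a[10] = 11, a[11] = 35.
Since a[11] = a[2] = 35, the sequence is eventually periodic: after a pre-period of length 1 it cycles with period 9.
The value 5 first appears (with j ≥ 2) at a[3].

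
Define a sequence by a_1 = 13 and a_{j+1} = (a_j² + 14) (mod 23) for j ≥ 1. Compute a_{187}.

We have a_1 = 13, a_2 = 22, a_3 = 15, a_4 = 9, a_5 = 3, a_6 = 0, a_7 = 14, a_8 = 3.
Since a_8 = a_5 = 3, the sequence is eventually periodic: after a pre-period of length 4 it cycles with period 3.
For j ≥ 5, a_j depends only on (j - 5) mod 3. (187 - 5) mod 3 = 2, so a_{187} = a_7 = 14.

14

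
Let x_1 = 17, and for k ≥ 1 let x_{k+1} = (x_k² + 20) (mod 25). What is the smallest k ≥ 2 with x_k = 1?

3

We have x_1 = 17,  x_2 = 9,  x_3 = 1,  x_4 = 21,  x_5 = 11,  x_6 = 16,  x_7 = 1.
Since x_7 = x_3 = 1, the sequence is eventually periodic: after a pre-period of length 2 it cycles with period 4.
The value 1 first appears (with k ≥ 2) at x_3.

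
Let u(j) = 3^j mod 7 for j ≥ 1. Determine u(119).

5

Listing terms: u(1) = 3, u(2) = 2, u(3) = 6, u(4) = 4, u(5) = 5, u(6) = 1, u(7) = 3.
The sequence repeats with period 6.
(119 - 1) mod 6 = 4, so u(119) = u(5) = 5.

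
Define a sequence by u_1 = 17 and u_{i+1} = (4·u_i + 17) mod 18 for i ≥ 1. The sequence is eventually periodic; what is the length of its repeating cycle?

9

Listing terms: u_1 = 17,  u_2 = 13,  u_3 = 15,  u_4 = 5,  u_5 = 1,  u_6 = 3,  u_7 = 11,  u_8 = 7,  u_9 = 9,  u_{10} = 17.
The sequence repeats with period 9.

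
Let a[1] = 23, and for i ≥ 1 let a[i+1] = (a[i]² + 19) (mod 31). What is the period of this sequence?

We have a[1] = 23,  a[2] = 21,  a[3] = 26,  a[4] = 13,  a[5] = 2,  a[6] = 23.
Since a[6] = a[1] = 23, the sequence is periodic with period 5.

5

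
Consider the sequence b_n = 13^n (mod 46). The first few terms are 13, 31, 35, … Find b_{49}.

27

Listing terms: b_1 = 13, b_2 = 31, b_3 = 35, b_4 = 41, b_5 = 27, b_6 = 29, b_7 = 9, b_8 = 25, b_9 = 3, b_{10} = 39, b_{11} = 1, b_{12} = 13.
The sequence repeats with period 11.
(49 - 1) mod 11 = 4, so b_{49} = b_5 = 27.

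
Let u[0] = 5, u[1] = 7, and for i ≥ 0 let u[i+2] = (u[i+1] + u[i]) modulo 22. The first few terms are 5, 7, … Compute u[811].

Listing terms: u[0] = 5; u[1] = 7; u[2] = 12; u[3] = 19; u[4] = 9; u[5] = 6; u[6] = 15; u[7] = 21; u[8] = 14; u[9] = 13; u[10] = 5; u[11] = 18; u[12] = 1; u[13] = 19; u[14] = 20; u[15] = 17; u[16] = 15; u[17] = 10; u[18] = 3; u[19] = 13; u[20] = 16; u[21] = 7; u[22] = 1; u[23] = 8; u[24] = 9; u[25] = 17; u[26] = 4; u[27] = 21; u[28] = 3; u[29] = 2; u[30] = 5; u[31] = 7.
Since (u[30], u[31]) = (u[0], u[1]) = (5, 7) (two consecutive terms determine the rest), the sequence is periodic with period 30.
(811 - 0) mod 30 = 1, so u[811] = u[1] = 7.

7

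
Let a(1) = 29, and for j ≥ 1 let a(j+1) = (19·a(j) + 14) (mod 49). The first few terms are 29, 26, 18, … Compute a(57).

18

Listing terms: a(1) = 29; a(2) = 26; a(3) = 18; a(4) = 13; a(5) = 16; a(6) = 24; a(7) = 29.
The sequence repeats with period 6.
(57 - 1) mod 6 = 2, so a(57) = a(3) = 18.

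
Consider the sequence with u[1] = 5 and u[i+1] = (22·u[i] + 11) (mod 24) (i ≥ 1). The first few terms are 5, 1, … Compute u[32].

Computing terms: u[1] = 5,  u[2] = 1,  u[3] = 9,  u[4] = 17,  u[5] = 1.
Since u[5] = u[2] = 1, the sequence is eventually periodic: after a pre-period of length 1 it cycles with period 3.
For i ≥ 2, u[i] depends only on (i - 2) mod 3. (32 - 2) mod 3 = 0, so u[32] = u[2] = 1.

1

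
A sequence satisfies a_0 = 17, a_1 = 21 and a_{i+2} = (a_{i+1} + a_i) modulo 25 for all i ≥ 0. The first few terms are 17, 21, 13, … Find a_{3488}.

Listing terms: a_0 = 17; a_1 = 21; a_2 = 13; a_3 = 9; a_4 = 22; a_5 = 6; a_6 = 3; a_7 = 9; a_8 = 12; a_9 = 21; a_{10} = 8; a_{11} = 4; a_{12} = 12; a_{13} = 16; a_{14} = 3; a_{15} = 19; a_{16} = 22; a_{17} = 16; a_{18} = 13; a_{19} = 4; a_{20} = 17; a_{21} = 21.
Since (a_{20}, a_{21}) = (a_0, a_1) = (17, 21) (two consecutive terms determine the rest), the sequence is periodic with period 20.
So a_{3488} = a_{0 + ((3488-0) mod 20)} = a_8 = 12.

12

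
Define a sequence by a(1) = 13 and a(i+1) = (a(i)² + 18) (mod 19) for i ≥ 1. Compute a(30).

a(1) = 13; a(2) = 16; a(3) = 8; a(4) = 6; a(5) = 16.
Since a(5) = a(2) = 16, the sequence is eventually periodic: after a pre-period of length 1 it cycles with period 3.
For i ≥ 2, a(i) depends only on (i - 2) mod 3. (30 - 2) mod 3 = 1, so a(30) = a(3) = 8.

8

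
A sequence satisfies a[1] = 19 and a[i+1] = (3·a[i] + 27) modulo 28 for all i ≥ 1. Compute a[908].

We have a[1] = 19, a[2] = 0, a[3] = 27, a[4] = 24, a[5] = 15, a[6] = 16, a[7] = 19.
The sequence repeats with period 6.
(908 - 1) mod 6 = 1, so a[908] = a[2] = 0.

0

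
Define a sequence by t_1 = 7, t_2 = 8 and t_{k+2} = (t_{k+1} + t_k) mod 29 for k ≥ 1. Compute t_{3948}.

Computing terms: t_1 = 7,  t_2 = 8,  t_3 = 15,  t_4 = 23,  t_5 = 9,  t_6 = 3,  t_7 = 12,  t_8 = 15,  t_9 = 27,  t_{10} = 13,  t_{11} = 11,  t_{12} = 24,  t_{13} = 6,  t_{14} = 1,  t_{15} = 7,  t_{16} = 8.
Since (t_{15}, t_{16}) = (t_1, t_2) = (7, 8) (two consecutive terms determine the rest), the sequence is periodic with period 14.
So t_{3948} = t_{1 + ((3948-1) mod 14)} = t_{14} = 1.

1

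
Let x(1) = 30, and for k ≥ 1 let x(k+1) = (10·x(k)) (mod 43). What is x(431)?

We have x(1) = 30; x(2) = 42; x(3) = 33; x(4) = 29; x(5) = 32; x(6) = 19; x(7) = 18; x(8) = 8; x(9) = 37; x(10) = 26; x(11) = 2; x(12) = 20; x(13) = 28; x(14) = 22; x(15) = 5; x(16) = 7; x(17) = 27; x(18) = 12; x(19) = 34; x(20) = 39; x(21) = 3; x(22) = 30.
The sequence repeats with period 21.
So x(431) = x(1 + ((431-1) mod 21)) = x(11) = 2.

2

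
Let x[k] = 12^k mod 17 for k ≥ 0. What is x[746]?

9

x[0] = 1; x[1] = 12; x[2] = 8; x[3] = 11; x[4] = 13; x[5] = 3; x[6] = 2; x[7] = 7; x[8] = 16; x[9] = 5; x[10] = 9; x[11] = 6; x[12] = 4; x[13] = 14; x[14] = 15; x[15] = 10; x[16] = 1.
Since x[16] = x[0] = 1, the sequence is periodic with period 16.
So x[746] = x[0 + ((746-0) mod 16)] = x[10] = 9.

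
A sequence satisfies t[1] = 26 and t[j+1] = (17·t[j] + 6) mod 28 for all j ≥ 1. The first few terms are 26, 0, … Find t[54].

Computing terms: t[1] = 26, t[2] = 0, t[3] = 6, t[4] = 24, t[5] = 22, t[6] = 16, t[7] = 26.
The sequence repeats with period 6.
So t[54] = t[1 + ((54-1) mod 6)] = t[6] = 16.

16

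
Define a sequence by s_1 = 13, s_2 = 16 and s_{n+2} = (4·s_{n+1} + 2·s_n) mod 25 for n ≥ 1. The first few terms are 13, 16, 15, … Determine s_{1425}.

Computing terms: s_1 = 13, s_2 = 16, s_3 = 15, s_4 = 17, s_5 = 23, s_6 = 1, s_7 = 0, s_8 = 2, s_9 = 8, s_{10} = 11, s_{11} = 10, s_{12} = 12, s_{13} = 18, s_{14} = 21, s_{15} = 20, s_{16} = 22, s_{17} = 3, s_{18} = 6, s_{19} = 5, s_{20} = 7, s_{21} = 13, s_{22} = 16.
The sequence repeats with period 20.
So s_{1425} = s_{1 + ((1425-1) mod 20)} = s_5 = 23.

23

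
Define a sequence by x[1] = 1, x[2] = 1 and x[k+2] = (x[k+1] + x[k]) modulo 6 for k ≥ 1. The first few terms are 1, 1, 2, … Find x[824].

3

Listing terms: x[1] = 1, x[2] = 1, x[3] = 2, x[4] = 3, x[5] = 5, x[6] = 2, x[7] = 1, x[8] = 3, x[9] = 4, x[10] = 1, x[11] = 5, x[12] = 0, x[13] = 5, x[14] = 5, x[15] = 4, x[16] = 3, x[17] = 1, x[18] = 4, x[19] = 5, x[20] = 3, x[21] = 2, x[22] = 5, x[23] = 1, x[24] = 0, x[25] = 1, x[26] = 1.
Since (x[25], x[26]) = (x[1], x[2]) = (1, 1) (two consecutive terms determine the rest), the sequence is periodic with period 24.
So x[824] = x[1 + ((824-1) mod 24)] = x[8] = 3.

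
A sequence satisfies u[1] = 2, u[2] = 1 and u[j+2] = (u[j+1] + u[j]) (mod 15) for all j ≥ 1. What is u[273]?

Listing terms: u[1] = 2; u[2] = 1; u[3] = 3; u[4] = 4; u[5] = 7; u[6] = 11; u[7] = 3; u[8] = 14; u[9] = 2; u[10] = 1.
Since (u[9], u[10]) = (u[1], u[2]) = (2, 1) (two consecutive terms determine the rest), the sequence is periodic with period 8.
(273 - 1) mod 8 = 0, so u[273] = u[1] = 2.

2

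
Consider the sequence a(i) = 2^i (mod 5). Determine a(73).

We have a(1) = 2; a(2) = 4; a(3) = 3; a(4) = 1; a(5) = 2.
The sequence repeats with period 4.
(73 - 1) mod 4 = 0, so a(73) = a(1) = 2.

2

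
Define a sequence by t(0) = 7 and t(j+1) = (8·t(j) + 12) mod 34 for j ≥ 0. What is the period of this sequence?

8

t(0) = 7,  t(1) = 0,  t(2) = 12,  t(3) = 6,  t(4) = 26,  t(5) = 16,  t(6) = 4,  t(7) = 10,  t(8) = 24,  t(9) = 0.
Since t(9) = t(1) = 0, the sequence is eventually periodic: after a pre-period of length 1 it cycles with period 8.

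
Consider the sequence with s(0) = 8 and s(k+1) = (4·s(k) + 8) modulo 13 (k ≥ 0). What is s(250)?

We have s(0) = 8; s(1) = 1; s(2) = 12; s(3) = 4; s(4) = 11; s(5) = 0; s(6) = 8.
The sequence repeats with period 6.
So s(250) = s(0 + ((250-0) mod 6)) = s(4) = 11.

11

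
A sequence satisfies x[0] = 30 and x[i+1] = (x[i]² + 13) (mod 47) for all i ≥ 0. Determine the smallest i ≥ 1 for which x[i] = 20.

1

Listing terms: x[0] = 30, x[1] = 20, x[2] = 37, x[3] = 19, x[4] = 45, x[5] = 17, x[6] = 20.
Since x[6] = x[1] = 20, the sequence is eventually periodic: after a pre-period of length 1 it cycles with period 5.
The value 20 first appears (with i ≥ 1) at x[1].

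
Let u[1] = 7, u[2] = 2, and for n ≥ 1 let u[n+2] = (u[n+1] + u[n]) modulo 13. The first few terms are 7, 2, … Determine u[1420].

Computing terms: u[1] = 7, u[2] = 2, u[3] = 9, u[4] = 11, u[5] = 7, u[6] = 5, u[7] = 12, u[8] = 4, u[9] = 3, u[10] = 7, u[11] = 10, u[12] = 4, u[13] = 1, u[14] = 5, u[15] = 6, u[16] = 11, u[17] = 4, u[18] = 2, u[19] = 6, u[20] = 8, u[21] = 1, u[22] = 9, u[23] = 10, u[24] = 6, u[25] = 3, u[26] = 9, u[27] = 12, u[28] = 8, u[29] = 7, u[30] = 2.
Since (u[29], u[30]) = (u[1], u[2]) = (7, 2) (two consecutive terms determine the rest), the sequence is periodic with period 28.
So u[1420] = u[1 + ((1420-1) mod 28)] = u[20] = 8.

8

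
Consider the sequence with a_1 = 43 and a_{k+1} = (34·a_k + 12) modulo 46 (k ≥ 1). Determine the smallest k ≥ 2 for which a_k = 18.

a_1 = 43; a_2 = 2; a_3 = 34; a_4 = 18; a_5 = 26; a_6 = 22; a_7 = 24; a_8 = 0; a_9 = 12; a_{10} = 6; a_{11} = 32; a_{12} = 42; a_{13} = 14; a_{14} = 28; a_{15} = 44; a_{16} = 36; a_{17} = 40; a_{18} = 38; a_{19} = 16; a_{20} = 4; a_{21} = 10; a_{22} = 30; a_{23} = 20; a_{24} = 2.
Since a_{24} = a_2 = 2, the sequence is eventually periodic: after a pre-period of length 1 it cycles with period 22.
The value 18 first appears (with k ≥ 2) at a_4.

4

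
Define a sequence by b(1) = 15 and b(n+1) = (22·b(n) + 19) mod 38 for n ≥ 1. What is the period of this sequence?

18

Listing terms: b(1) = 15,  b(2) = 7,  b(3) = 21,  b(4) = 25,  b(5) = 37,  b(6) = 35,  b(7) = 29,  b(8) = 11,  b(9) = 33,  b(10) = 23,  b(11) = 31,  b(12) = 17,  b(13) = 13,  b(14) = 1,  b(15) = 3,  b(16) = 9,  b(17) = 27,  b(18) = 5,  b(19) = 15.
The sequence repeats with period 18.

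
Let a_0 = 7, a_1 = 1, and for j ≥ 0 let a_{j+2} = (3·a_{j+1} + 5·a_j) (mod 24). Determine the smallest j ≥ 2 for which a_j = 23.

a_0 = 7; a_1 = 1; a_2 = 14; a_3 = 23; a_4 = 19; a_5 = 4; a_6 = 11; a_7 = 5; a_8 = 22; a_9 = 19; a_{10} = 23; a_{11} = 20; a_{12} = 7; a_{13} = 1.
Since (a_{12}, a_{13}) = (a_0, a_1) = (7, 1) (two consecutive terms determine the rest), the sequence is periodic with period 12.
The value 23 first appears (with j ≥ 2) at a_3.

3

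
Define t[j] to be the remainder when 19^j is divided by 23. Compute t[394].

t[1] = 19, t[2] = 16, t[3] = 5, t[4] = 3, t[5] = 11, t[6] = 2, t[7] = 15, t[8] = 9, t[9] = 10, t[10] = 6, t[11] = 22, t[12] = 4, t[13] = 7, t[14] = 18, t[15] = 20, t[16] = 12, t[17] = 21, t[18] = 8, t[19] = 14, t[20] = 13, t[21] = 17, t[22] = 1, t[23] = 19.
The sequence repeats with period 22.
(394 - 1) mod 22 = 19, so t[394] = t[20] = 13.

13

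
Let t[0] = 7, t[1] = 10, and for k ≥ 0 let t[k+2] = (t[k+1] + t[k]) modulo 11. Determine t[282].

Listing terms: t[0] = 7, t[1] = 10, t[2] = 6, t[3] = 5, t[4] = 0, t[5] = 5, t[6] = 5, t[7] = 10, t[8] = 4, t[9] = 3, t[10] = 7, t[11] = 10.
The sequence repeats with period 10.
So t[282] = t[0 + ((282-0) mod 10)] = t[2] = 6.

6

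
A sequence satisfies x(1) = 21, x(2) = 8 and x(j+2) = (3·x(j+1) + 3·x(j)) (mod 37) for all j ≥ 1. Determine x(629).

24

Listing terms: x(1) = 21, x(2) = 8, x(3) = 13, x(4) = 26, x(5) = 6, x(6) = 22, x(7) = 10, x(8) = 22, x(9) = 22, x(10) = 21, x(11) = 18, x(12) = 6, x(13) = 35, x(14) = 12, x(15) = 30, x(16) = 15, x(17) = 24, x(18) = 6, x(19) = 16, x(20) = 29, x(21) = 24, x(22) = 11, x(23) = 31, x(24) = 15, x(25) = 27, x(26) = 15, x(27) = 15, x(28) = 16, x(29) = 19, x(30) = 31, x(31) = 2, x(32) = 25, x(33) = 7, x(34) = 22, x(35) = 13, x(36) = 31, x(37) = 21, x(38) = 8.
Since (x(37), x(38)) = (x(1), x(2)) = (21, 8) (two consecutive terms determine the rest), the sequence is periodic with period 36.
(629 - 1) mod 36 = 16, so x(629) = x(17) = 24.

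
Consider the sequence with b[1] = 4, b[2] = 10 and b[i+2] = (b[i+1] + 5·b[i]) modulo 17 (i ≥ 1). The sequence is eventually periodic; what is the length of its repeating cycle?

Computing terms: b[1] = 4, b[2] = 10, b[3] = 13, b[4] = 12, b[5] = 9, b[6] = 1, b[7] = 12, b[8] = 0, b[9] = 9, b[10] = 9, b[11] = 3, b[12] = 14, b[13] = 12, b[14] = 14, b[15] = 6, b[16] = 8, b[17] = 4, b[18] = 10.
Since (b[17], b[18]) = (b[1], b[2]) = (4, 10) (two consecutive terms determine the rest), the sequence is periodic with period 16.

16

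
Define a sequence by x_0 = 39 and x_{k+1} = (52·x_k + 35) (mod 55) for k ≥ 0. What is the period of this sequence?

x_0 = 39; x_1 = 28; x_2 = 6; x_3 = 17; x_4 = 39.
The sequence repeats with period 4.

4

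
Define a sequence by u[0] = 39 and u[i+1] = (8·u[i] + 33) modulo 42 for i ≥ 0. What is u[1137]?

33

We have u[0] = 39,  u[1] = 9,  u[2] = 21,  u[3] = 33,  u[4] = 3,  u[5] = 15,  u[6] = 27,  u[7] = 39.
The sequence repeats with period 7.
(1137 - 0) mod 7 = 3, so u[1137] = u[3] = 33.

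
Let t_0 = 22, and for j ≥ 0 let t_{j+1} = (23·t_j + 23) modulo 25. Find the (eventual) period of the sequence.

20

Computing terms: t_0 = 22, t_1 = 4, t_2 = 15, t_3 = 18, t_4 = 12, t_5 = 24, t_6 = 0, t_7 = 23, t_8 = 2, t_9 = 19, t_{10} = 10, t_{11} = 3, t_{12} = 17, t_{13} = 14, t_{14} = 20, t_{15} = 8, t_{16} = 7, t_{17} = 9, t_{18} = 5, t_{19} = 13, t_{20} = 22.
Since t_{20} = t_0 = 22, the sequence is periodic with period 20.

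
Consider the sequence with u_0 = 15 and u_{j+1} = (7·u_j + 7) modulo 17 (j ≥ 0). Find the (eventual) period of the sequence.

16

Computing terms: u_0 = 15; u_1 = 10; u_2 = 9; u_3 = 2; u_4 = 4; u_5 = 1; u_6 = 14; u_7 = 3; u_8 = 11; u_9 = 16; u_{10} = 0; u_{11} = 7; u_{12} = 5; u_{13} = 8; u_{14} = 12; u_{15} = 6; u_{16} = 15.
Since u_{16} = u_0 = 15, the sequence is periodic with period 16.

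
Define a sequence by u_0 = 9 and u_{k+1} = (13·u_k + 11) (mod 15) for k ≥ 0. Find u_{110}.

Listing terms: u_0 = 9; u_1 = 8; u_2 = 10; u_3 = 6; u_4 = 14; u_5 = 13; u_6 = 0; u_7 = 11; u_8 = 4; u_9 = 3; u_{10} = 5; u_{11} = 1; u_{12} = 9.
The sequence repeats with period 12.
(110 - 0) mod 12 = 2, so u_{110} = u_2 = 10.

10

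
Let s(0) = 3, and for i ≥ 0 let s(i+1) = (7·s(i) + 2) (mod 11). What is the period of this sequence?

10

We have s(0) = 3, s(1) = 1, s(2) = 9, s(3) = 10, s(4) = 6, s(5) = 0, s(6) = 2, s(7) = 5, s(8) = 4, s(9) = 8, s(10) = 3.
Since s(10) = s(0) = 3, the sequence is periodic with period 10.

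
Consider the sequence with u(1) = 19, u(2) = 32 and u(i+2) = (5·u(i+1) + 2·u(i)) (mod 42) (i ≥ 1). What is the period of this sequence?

We have u(1) = 19; u(2) = 32; u(3) = 30; u(4) = 4; u(5) = 38; u(6) = 30; u(7) = 16; u(8) = 14; u(9) = 18; u(10) = 34; u(11) = 38; u(12) = 6; u(13) = 22; u(14) = 38; u(15) = 24; u(16) = 28; u(17) = 20; u(18) = 30; u(19) = 22; u(20) = 2; u(21) = 12; u(22) = 22; u(23) = 8; u(24) = 0; u(25) = 16; u(26) = 38; u(27) = 12; u(28) = 10; u(29) = 32; u(30) = 12; u(31) = 40; u(32) = 14; u(33) = 24; u(34) = 22; u(35) = 32; u(36) = 36; u(37) = 34; u(38) = 32; u(39) = 18; u(40) = 28; u(41) = 8; u(42) = 12; u(43) = 34; u(44) = 26; u(45) = 30; u(46) = 34; u(47) = 20; u(48) = 0; u(49) = 40; u(50) = 32; u(51) = 30.
Since (u(50), u(51)) = (u(2), u(3)) = (32, 30) (two consecutive terms determine the rest), the sequence is eventually periodic: after a pre-period of length 1 it cycles with period 48.

48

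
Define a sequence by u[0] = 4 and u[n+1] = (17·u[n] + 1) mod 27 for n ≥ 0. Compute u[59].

Listing terms: u[0] = 4, u[1] = 15, u[2] = 13, u[3] = 6, u[4] = 22, u[5] = 24, u[6] = 4.
The sequence repeats with period 6.
So u[59] = u[0 + ((59-0) mod 6)] = u[5] = 24.

24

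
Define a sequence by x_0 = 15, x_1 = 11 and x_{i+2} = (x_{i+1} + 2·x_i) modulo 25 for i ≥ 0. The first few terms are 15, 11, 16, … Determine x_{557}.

1

x_0 = 15; x_1 = 11; x_2 = 16; x_3 = 13; x_4 = 20; x_5 = 21; x_6 = 11; x_7 = 3; x_8 = 0; x_9 = 6; x_{10} = 6; x_{11} = 18; x_{12} = 5; x_{13} = 16; x_{14} = 1; x_{15} = 8; x_{16} = 10; x_{17} = 1; x_{18} = 21; x_{19} = 23; x_{20} = 15; x_{21} = 11.
The sequence repeats with period 20.
So x_{557} = x_{0 + ((557-0) mod 20)} = x_{17} = 1.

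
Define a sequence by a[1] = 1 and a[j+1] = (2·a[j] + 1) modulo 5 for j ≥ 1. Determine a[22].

3

We have a[1] = 1, a[2] = 3, a[3] = 2, a[4] = 0, a[5] = 1.
Since a[5] = a[1] = 1, the sequence is periodic with period 4.
So a[22] = a[1 + ((22-1) mod 4)] = a[2] = 3.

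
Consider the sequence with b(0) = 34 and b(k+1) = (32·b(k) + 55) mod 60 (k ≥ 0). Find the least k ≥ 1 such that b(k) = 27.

b(0) = 34, b(1) = 3, b(2) = 31, b(3) = 27, b(4) = 19, b(5) = 3.
Since b(5) = b(1) = 3, the sequence is eventually periodic: after a pre-period of length 1 it cycles with period 4.
The value 27 first appears (with k ≥ 1) at b(3).

3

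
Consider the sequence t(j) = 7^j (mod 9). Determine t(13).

7

Computing terms: t(1) = 7,  t(2) = 4,  t(3) = 1,  t(4) = 7.
Since t(4) = t(1) = 7, the sequence is periodic with period 3.
(13 - 1) mod 3 = 0, so t(13) = t(1) = 7.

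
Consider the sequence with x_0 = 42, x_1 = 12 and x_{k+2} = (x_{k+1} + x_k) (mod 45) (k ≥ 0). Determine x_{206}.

Listing terms: x_0 = 42, x_1 = 12, x_2 = 9, x_3 = 21, x_4 = 30, x_5 = 6, x_6 = 36, x_7 = 42, x_8 = 33, x_9 = 30, x_{10} = 18, x_{11} = 3, x_{12} = 21, x_{13} = 24, x_{14} = 0, x_{15} = 24, x_{16} = 24, x_{17} = 3, x_{18} = 27, x_{19} = 30, x_{20} = 12, x_{21} = 42, x_{22} = 9, x_{23} = 6, x_{24} = 15, x_{25} = 21, x_{26} = 36, x_{27} = 12, x_{28} = 3, x_{29} = 15, x_{30} = 18, x_{31} = 33, x_{32} = 6, x_{33} = 39, x_{34} = 0, x_{35} = 39, x_{36} = 39, x_{37} = 33, x_{38} = 27, x_{39} = 15, x_{40} = 42, x_{41} = 12.
Since (x_{40}, x_{41}) = (x_0, x_1) = (42, 12) (two consecutive terms determine the rest), the sequence is periodic with period 40.
So x_{206} = x_{0 + ((206-0) mod 40)} = x_6 = 36.

36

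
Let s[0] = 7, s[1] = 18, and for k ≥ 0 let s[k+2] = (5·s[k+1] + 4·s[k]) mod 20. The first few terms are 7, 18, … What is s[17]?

Listing terms: s[0] = 7, s[1] = 18, s[2] = 18, s[3] = 2, s[4] = 2, s[5] = 18, s[6] = 18.
Since (s[5], s[6]) = (s[1], s[2]) = (18, 18) (two consecutive terms determine the rest), the sequence is eventually periodic: after a pre-period of length 1 it cycles with period 4.
For k ≥ 1, s[k] depends only on (k - 1) mod 4. (17 - 1) mod 4 = 0, so s[17] = s[1] = 18.

18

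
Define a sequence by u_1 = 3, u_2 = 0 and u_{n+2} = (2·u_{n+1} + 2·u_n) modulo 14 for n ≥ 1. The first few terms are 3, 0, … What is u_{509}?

Computing terms: u_1 = 3; u_2 = 0; u_3 = 6; u_4 = 12; u_5 = 8; u_6 = 12; u_7 = 12; u_8 = 6; u_9 = 8; u_{10} = 0; u_{11} = 2; u_{12} = 4; u_{13} = 12; u_{14} = 4; u_{15} = 4; u_{16} = 2; u_{17} = 12; u_{18} = 0; u_{19} = 10; u_{20} = 6; u_{21} = 4; u_{22} = 6; u_{23} = 6; u_{24} = 10; u_{25} = 4; u_{26} = 0; u_{27} = 8; u_{28} = 2; u_{29} = 6; u_{30} = 2; u_{31} = 2; u_{32} = 8; u_{33} = 6; u_{34} = 0; u_{35} = 12; u_{36} = 10; u_{37} = 2; u_{38} = 10; u_{39} = 10; u_{40} = 12; u_{41} = 2; u_{42} = 0; u_{43} = 4; u_{44} = 8; u_{45} = 10; u_{46} = 8; u_{47} = 8; u_{48} = 4; u_{49} = 10; u_{50} = 0; u_{51} = 6.
Since (u_{50}, u_{51}) = (u_2, u_3) = (0, 6) (two consecutive terms determine the rest), the sequence is eventually periodic: after a pre-period of length 1 it cycles with period 48.
For n ≥ 2, u_n depends only on (n - 2) mod 48. (509 - 2) mod 48 = 27, so u_{509} = u_{29} = 6.

6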